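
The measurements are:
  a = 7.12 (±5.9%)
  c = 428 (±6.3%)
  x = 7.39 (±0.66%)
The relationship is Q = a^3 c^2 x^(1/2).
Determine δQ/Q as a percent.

Relative error in a monomial: (δQ/Q)² = Σ (nᵢ · δxᵢ/xᵢ)².
  (3·δa/a)² = (3×0.0590)² = 0.0313;  (2·δc/c)² = (2×0.0630)² = 0.0159;  (½·δx/x)² = (0.5×0.00660)² = 1.09e-05
δQ/Q = √(0.0472) = 0.217

21.7%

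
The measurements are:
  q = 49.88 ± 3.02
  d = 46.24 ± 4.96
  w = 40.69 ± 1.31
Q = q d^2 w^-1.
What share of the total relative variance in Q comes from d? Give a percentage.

(δQ/Q)² = (1·δq/q)² + (2·δd/d)² + (-1·δw/w)²
  q term: (1×0.0605)² = 0.00367
  d term: (2×0.107)² = 0.0460
  w term: (-1×0.0322)² = 0.00104
Total = 0.0507. Share from d = 0.0460/0.0507 = 0.907.

90.7%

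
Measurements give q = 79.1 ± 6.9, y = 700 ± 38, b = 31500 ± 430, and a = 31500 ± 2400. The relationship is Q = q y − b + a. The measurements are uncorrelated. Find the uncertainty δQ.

Let p = q·y = 55400. δp/p = √((1·δq/q)² + (1·δy/y)²) = √(0.00761 + 0.00295) = 0.103, so δp = 5690.
Q = p − b + a: δQ = √(δp² + δb² + δa²) = √(3.24e+07 + 1.85e+05 + 5.76e+06) = 6190

6190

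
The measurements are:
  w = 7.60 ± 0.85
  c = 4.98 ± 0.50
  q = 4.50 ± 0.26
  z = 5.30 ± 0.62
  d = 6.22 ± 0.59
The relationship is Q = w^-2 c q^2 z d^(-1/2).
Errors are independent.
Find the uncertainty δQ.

1.11

Each factor contributes (exponent × relative error)² to (δQ/Q)²:
  (-2·δw/w)² = (-2×0.112)² = 0.0500;  (1·δc/c)² = (1×0.100)² = 0.0101;  (2·δq/q)² = (2×0.0578)² = 0.0134;  (1·δz/z)² = (1×0.117)² = 0.0137;  (−½·δd/d)² = (-0.5×0.0949)² = 0.00225
δQ/Q = √(0.0894) = 0.299
Q = 3.71, so δQ = 0.299 × 3.71 = 1.11.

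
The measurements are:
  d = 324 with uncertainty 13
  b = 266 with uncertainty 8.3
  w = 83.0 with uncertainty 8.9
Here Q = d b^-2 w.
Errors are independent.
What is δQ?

0.0496

Each factor contributes (exponent × relative error)² to (δQ/Q)²:
  (1·δd/d)² = (1×0.0401)² = 0.00161;  (-2·δb/b)² = (-2×0.0312)² = 0.00389;  (1·δw/w)² = (1×0.107)² = 0.0115
δQ/Q = √(0.0170) = 0.130
Q = 0.380, so δQ = 0.130 × 0.380 = 0.0496.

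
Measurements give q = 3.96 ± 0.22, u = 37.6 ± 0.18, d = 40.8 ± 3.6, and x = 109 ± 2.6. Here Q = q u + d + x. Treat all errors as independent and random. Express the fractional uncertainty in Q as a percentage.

3.15%

Let p = q·u = 149. δp/p = √((1·δq/q)² + (1·δu/u)²) = √(0.00309 + 2.29e-05) = 0.0558, so δp = 8.30.
Q = p + d + x: δQ = √(δp² + δd² + δx²) = √(68.9 + 13.0 + 6.76) = 9.42
Q = 299, so δQ/Q = 9.42/299 = 0.0315.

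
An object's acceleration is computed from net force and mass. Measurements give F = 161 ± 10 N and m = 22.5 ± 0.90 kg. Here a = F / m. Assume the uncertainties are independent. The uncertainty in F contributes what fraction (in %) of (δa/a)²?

70.7%

(δa/a)² = (1·δF/F)² + (-1·δm/m)²
  F term: (1×0.0621)² = 0.00386
  m term: (-1×0.0400)² = 0.00160
Total = 0.00546. Share from F = 0.00386/0.00546 = 0.707.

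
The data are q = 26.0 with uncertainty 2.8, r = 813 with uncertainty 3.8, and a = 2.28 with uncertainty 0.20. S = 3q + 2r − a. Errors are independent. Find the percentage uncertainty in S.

Sums and differences: (δS)² = Σ (cᵢ δxᵢ)².
  (3·δq)² = 70.6;  (2·δr)² = 57.8;  (δa)² = 0.0400
δS = √(128) = 11.3
S = 1700, so δS/S = 11.3/1700 = 0.00666.

0.666%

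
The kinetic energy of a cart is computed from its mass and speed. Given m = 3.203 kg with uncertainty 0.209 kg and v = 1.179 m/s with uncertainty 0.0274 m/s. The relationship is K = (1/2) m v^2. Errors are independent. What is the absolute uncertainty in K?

0.178 J

Since K is a product/quotient, work with relative uncertainties:
  (1·δm/m)² = (1×0.0653)² = 0.00426;  (2·δv/v)² = (2×0.0232)² = 0.00216
δK/K = √(0.00642) = 0.0801
K = 2.226 J, so δK = 0.0801 × 2.226 = 0.178 J.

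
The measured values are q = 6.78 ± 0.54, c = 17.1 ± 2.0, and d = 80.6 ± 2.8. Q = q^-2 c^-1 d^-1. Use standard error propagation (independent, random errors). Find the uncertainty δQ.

Since Q is a product/quotient, work with relative uncertainties:
  (-2·δq/q)² = (-2×0.0796)² = 0.0254;  (-1·δc/c)² = (-1×0.117)² = 0.0137;  (-1·δd/d)² = (-1×0.0347)² = 0.00121
δQ/Q = √(0.0403) = 0.201
Q = 1.58e-05, so δQ = 0.201 × 1.58e-05 = 3.17e-06.

3.17e-06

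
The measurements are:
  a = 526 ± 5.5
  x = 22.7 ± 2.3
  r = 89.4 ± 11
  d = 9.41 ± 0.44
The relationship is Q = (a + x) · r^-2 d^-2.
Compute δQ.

Let u = a + x = 549. δu = √(δa² + δx²) = √(30.2 + 5.29) = 5.96, so δu/u = 0.0109.
Q is then a monomial in u, r, d:
δQ/Q = √((δu/u)² + (-2·δr/r)² + (-2·δd/d)²) = √(0.000118 + 0.0606 + 0.00875) = 0.263
Q = 0.000775, so δQ = 0.263 × 0.000775 = 0.000204.

0.000204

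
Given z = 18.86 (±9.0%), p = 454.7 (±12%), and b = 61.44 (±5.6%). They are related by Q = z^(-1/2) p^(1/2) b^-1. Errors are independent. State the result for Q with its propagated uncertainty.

For a monomial Q ∝ z^(-1/2), p^(1/2), b^-1, fractional errors add in quadrature:
  (−½·δz/z)² = (-0.5×0.0900)² = 0.00202;  (½·δp/p)² = (0.5×0.120)² = 0.00360;  (-1·δb/b)² = (-1×0.0560)² = 0.00314
δQ/Q = √(0.00876) = 0.0936
Q = 0.07992, so δQ = 0.0936 × 0.07992 = 0.00748.

0.07992 ± 0.00748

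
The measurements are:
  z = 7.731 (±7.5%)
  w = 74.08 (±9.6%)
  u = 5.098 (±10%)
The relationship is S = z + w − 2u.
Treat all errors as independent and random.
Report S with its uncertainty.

71.61 ± 7.21

Sums and differences: (δS)² = Σ (cᵢ δxᵢ)².
  (δz)² = 0.336;  (δw)² = 50.6;  (2·δu)² = 1.04
δS = √(52.0) = 7.21
S = 71.61.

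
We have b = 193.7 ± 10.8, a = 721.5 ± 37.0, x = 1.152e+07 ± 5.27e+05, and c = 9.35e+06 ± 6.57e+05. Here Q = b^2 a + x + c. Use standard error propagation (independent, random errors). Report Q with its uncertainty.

Let p = b^2·a = 2.707e+07. δp/p = √((2·δb/b)² + (1·δa/a)²) = √(0.0124 + 0.00263) = 0.123, so δp = 3.32e+06.
Q = p + x + c: δQ = √(δp² + δx² + δc²) = √(1.1e+13 + 2.78e+11 + 4.32e+11) = 3.43e+06
Q = 4.794e+07.

(4.794 ± 0.343) × 10^7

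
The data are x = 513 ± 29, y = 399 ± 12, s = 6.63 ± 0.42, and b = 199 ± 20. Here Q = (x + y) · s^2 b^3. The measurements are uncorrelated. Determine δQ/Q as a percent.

Let u = x + y = 912. δu = √(δx² + δy²) = √(841 + 144) = 31.4, so δu/u = 0.0344.
Q is then a monomial in u, s, b:
δQ/Q = √((δu/u)² + (2·δs/s)² + (3·δb/b)²) = √(0.00118 + 0.0161 + 0.0909) = 0.329

32.9%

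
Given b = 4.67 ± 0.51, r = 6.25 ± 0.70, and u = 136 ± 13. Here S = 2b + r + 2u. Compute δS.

Each term contributes (cᵢ δxᵢ)² to (δS)²:
  (2·δb)² = 1.04;  (δr)² = 0.490;  (2·δu)² = 676
δS = √(678) = 26.0

26.0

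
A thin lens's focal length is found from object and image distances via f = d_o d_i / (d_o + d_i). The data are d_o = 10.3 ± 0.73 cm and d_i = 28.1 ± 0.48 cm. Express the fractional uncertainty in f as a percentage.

∂f/∂d_o = (d_i/(d_o+d_i))² = 0.535;  ∂f/∂d_i = (d_o/(d_o+d_i))² = 0.0719
δf = √((∂f/∂d_o · δd_o)² + (∂f/∂d_i · δd_i)²) = √(0.153 + 0.00119) = 0.392 cm
f = 7.54 cm, so δf/f = 0.392/7.54 = 0.0521.

5.21%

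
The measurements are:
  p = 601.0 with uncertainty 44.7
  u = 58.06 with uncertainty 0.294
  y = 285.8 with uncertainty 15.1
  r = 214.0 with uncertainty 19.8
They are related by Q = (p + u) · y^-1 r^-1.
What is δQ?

Let w = p + u = 659.1. δw = √(δp² + δu²) = √(2000 + 0.0864) = 44.7, so δw/w = 0.0678.
Q is then a monomial in w, y, r:
δQ/Q = √((δw/w)² + (-1·δy/y)² + (-1·δr/r)²) = √(0.00460 + 0.00279 + 0.00856) = 0.126
Q = 0.01078, so δQ = 0.126 × 0.01078 = 0.00136.

0.00136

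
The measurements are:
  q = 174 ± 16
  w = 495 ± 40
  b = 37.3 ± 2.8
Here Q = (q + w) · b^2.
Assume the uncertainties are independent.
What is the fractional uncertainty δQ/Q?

0.163

Let u = q + w = 669. δu = √(δq² + δw²) = √(256 + 1600) = 43.1, so δu/u = 0.0644.
Q is then a monomial in u, b:
δQ/Q = √((δu/u)² + (2·δb/b)²) = √(0.00415 + 0.0225) = 0.163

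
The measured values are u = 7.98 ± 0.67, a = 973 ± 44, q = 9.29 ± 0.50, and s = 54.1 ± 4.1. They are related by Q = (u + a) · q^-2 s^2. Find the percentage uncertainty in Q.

19.1%

Let w = u + a = 981. δw = √(δu² + δa²) = √(0.449 + 1940) = 44.0, so δw/w = 0.0449.
Q is then a monomial in w, q, s:
δQ/Q = √((δw/w)² + (-2·δq/q)² + (2·δs/s)²) = √(0.00201 + 0.0116 + 0.0230) = 0.191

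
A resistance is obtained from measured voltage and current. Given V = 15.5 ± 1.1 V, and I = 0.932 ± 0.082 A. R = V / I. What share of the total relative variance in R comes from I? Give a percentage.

60.6%

(δR/R)² = (1·δV/V)² + (-1·δI/I)²
  V term: (1×0.0710)² = 0.00504
  I term: (-1×0.0880)² = 0.00774
Total = 0.0128. Share from I = 0.00774/0.0128 = 0.606.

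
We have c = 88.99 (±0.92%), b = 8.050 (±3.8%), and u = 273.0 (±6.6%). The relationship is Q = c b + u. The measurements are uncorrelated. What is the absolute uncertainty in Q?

33.3

Let p = c·b = 716.4. δp/p = √((1·δc/c)² + (1·δb/b)²) = √(8.46e-05 + 0.00144) = 0.0391, so δp = 28.0.
Q = p + u: δQ = √(δp² + δu²) = √(784 + 325) = 33.3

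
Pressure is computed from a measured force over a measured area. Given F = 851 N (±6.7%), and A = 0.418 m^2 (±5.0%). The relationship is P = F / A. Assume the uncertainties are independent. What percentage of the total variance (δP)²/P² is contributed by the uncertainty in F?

(δP/P)² = (1·δF/F)² + (-1·δA/A)²
  F term: (1×0.0670)² = 0.00449
  A term: (-1×0.0500)² = 0.00250
Total = 0.00699. Share from F = 0.00449/0.00699 = 0.642.

64.2%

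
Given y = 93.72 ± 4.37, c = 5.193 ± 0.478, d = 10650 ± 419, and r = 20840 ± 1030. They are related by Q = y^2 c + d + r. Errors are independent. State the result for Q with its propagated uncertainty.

77100 ± 6080

Let p = y^2·c = 45610. δp/p = √((2·δy/y)² + (1·δc/c)²) = √(0.00870 + 0.00847) = 0.131, so δp = 5980.
Q = p + d + r: δQ = √(δp² + δd² + δr²) = √(3.57e+07 + 1.76e+05 + 1.06e+06) = 6080
Q = 77100.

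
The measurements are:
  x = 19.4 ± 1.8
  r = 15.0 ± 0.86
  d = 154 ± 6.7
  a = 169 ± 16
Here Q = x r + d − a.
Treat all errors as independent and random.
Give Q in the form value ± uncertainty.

Let p = x·r = 291. δp/p = √((1·δx/x)² + (1·δr/r)²) = √(0.00861 + 0.00329) = 0.109, so δp = 31.7.
Q = p + d − a: δQ = √(δp² + δd² + δa²) = √(1010 + 44.9 + 256) = 36.2
Q = 276.

276 ± 36.2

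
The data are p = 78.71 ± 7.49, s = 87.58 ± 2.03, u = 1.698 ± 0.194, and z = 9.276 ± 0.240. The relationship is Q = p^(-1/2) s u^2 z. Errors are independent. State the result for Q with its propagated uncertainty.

264.0 ± 62.3

Relative error in a monomial: (δQ/Q)² = Σ (nᵢ · δxᵢ/xᵢ)².
  (−½·δp/p)² = (-0.5×0.0952)² = 0.00226;  (1·δs/s)² = (1×0.0232)² = 0.000537;  (2·δu/u)² = (2×0.114)² = 0.0522;  (1·δz/z)² = (1×0.0259)² = 0.000669
δQ/Q = √(0.0557) = 0.236
Q = 264.0, so δQ = 0.236 × 264.0 = 62.3.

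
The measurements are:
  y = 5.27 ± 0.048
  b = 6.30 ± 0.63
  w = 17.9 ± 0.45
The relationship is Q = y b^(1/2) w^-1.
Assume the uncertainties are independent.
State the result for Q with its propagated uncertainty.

Relative error in a monomial: (δQ/Q)² = Σ (nᵢ · δxᵢ/xᵢ)².
  (1·δy/y)² = (1×0.00911)² = 8.3e-05;  (½·δb/b)² = (0.5×0.100)² = 0.00250;  (-1·δw/w)² = (-1×0.0251)² = 0.000632
δQ/Q = √(0.00321) = 0.0567
Q = 0.739, so δQ = 0.0567 × 0.739 = 0.0419.

0.739 ± 0.0419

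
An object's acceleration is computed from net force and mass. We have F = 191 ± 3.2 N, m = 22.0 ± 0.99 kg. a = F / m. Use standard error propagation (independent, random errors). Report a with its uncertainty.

8.68 ± 0.417 m/s^2

Relative error in a monomial: (δa/a)² = Σ (nᵢ · δxᵢ/xᵢ)².
  (1·δF/F)² = (1×0.0168)² = 0.000281;  (-1·δm/m)² = (-1×0.0450)² = 0.00202
δa/a = √(0.00231) = 0.0480
a = 8.68 m/s^2, so δa = 0.0480 × 8.68 = 0.417 m/s^2.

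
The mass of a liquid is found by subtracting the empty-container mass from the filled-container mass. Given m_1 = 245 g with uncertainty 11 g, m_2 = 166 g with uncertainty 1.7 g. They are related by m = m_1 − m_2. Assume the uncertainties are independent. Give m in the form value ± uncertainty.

Absolute uncertainties add in quadrature for a linear combination:
  (δm_1)² = 121;  (δm_2)² = 2.89
δm = √(124) = 11.1 g
m = 79.0 g.

79.0 ± 11.1 g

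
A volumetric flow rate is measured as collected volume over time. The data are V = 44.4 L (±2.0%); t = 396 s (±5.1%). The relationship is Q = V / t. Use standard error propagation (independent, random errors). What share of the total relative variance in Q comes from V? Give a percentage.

13.3%

(δQ/Q)² = (1·δV/V)² + (-1·δt/t)²
  V term: (1×0.0200)² = 0.000400
  t term: (-1×0.0510)² = 0.00260
Total = 0.00300. Share from V = 0.000400/0.00300 = 0.133.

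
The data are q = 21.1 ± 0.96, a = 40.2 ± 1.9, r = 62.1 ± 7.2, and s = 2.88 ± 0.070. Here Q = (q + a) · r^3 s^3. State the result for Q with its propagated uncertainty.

Let u = q + a = 61.3. δu = √(δq² + δa²) = √(0.922 + 3.61) = 2.13, so δu/u = 0.0347.
Q is then a monomial in u, r, s:
δQ/Q = √((δu/u)² + (3·δr/r)² + (3·δs/s)²) = √(0.00121 + 0.121 + 0.00532) = 0.357
Q = 3.51e+08, so δQ = 0.357 × 3.51e+08 = 1.25e+08.

(3.51 ± 1.25) × 10^8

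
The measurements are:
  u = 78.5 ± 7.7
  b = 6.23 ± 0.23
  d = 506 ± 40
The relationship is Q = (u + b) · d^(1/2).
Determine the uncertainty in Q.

189

Let w = u + b = 84.7. δw = √(δu² + δb²) = √(59.3 + 0.0529) = 7.70, so δw/w = 0.0909.
Q is then a monomial in w, d:
δQ/Q = √((δw/w)² + (½·δd/d)²) = √(0.00827 + 0.00156) = 0.0991
Q = 1910, so δQ = 0.0991 × 1910 = 189.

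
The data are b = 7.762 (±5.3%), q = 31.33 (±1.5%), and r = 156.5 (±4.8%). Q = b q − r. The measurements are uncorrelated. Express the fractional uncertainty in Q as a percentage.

17.7%

Let p = b·q = 243.2. δp/p = √((1·δb/b)² + (1·δq/q)²) = √(0.00281 + 0.000225) = 0.0551, so δp = 13.4.
Q = p − r: δQ = √(δp² + δr²) = √(179 + 56.4) = 15.4
Q = 86.68, so δQ/Q = 15.4/86.68 = 0.177.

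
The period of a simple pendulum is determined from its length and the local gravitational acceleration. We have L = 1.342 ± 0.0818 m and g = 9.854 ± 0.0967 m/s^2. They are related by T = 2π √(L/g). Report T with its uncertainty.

For a monomial T ∝ L^(1/2), g^(-1/2), fractional errors add in quadrature:
  (½·δL/L)² = (0.5×0.0610)² = 0.000929;  (−½·δg/g)² = (-0.5×0.00981)² = 2.41e-05
δT/T = √(0.000953) = 0.0309
T = 2.319 s, so δT = 0.0309 × 2.319 = 0.0716 s.

2.319 ± 0.0716 s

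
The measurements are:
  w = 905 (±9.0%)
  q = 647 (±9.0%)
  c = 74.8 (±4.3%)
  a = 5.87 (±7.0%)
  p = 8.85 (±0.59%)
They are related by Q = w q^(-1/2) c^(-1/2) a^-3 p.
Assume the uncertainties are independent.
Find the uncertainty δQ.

For a monomial Q ∝ w, q^(-1/2), c^(-1/2), a^-3, p, fractional errors add in quadrature:
  (1·δw/w)² = (1×0.0900)² = 0.00810;  (−½·δq/q)² = (-0.5×0.0900)² = 0.00202;  (−½·δc/c)² = (-0.5×0.0430)² = 0.000462;  (-3·δa/a)² = (-3×0.0700)² = 0.0441;  (1·δp/p)² = (1×0.00590)² = 3.48e-05
δQ/Q = √(0.0547) = 0.234
Q = 0.180, so δQ = 0.234 × 0.180 = 0.0421.

0.0421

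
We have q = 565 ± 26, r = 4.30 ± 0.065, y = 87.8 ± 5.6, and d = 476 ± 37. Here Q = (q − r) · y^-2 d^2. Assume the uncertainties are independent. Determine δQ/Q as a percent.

Let u = q − r = 561. δu = √(δq² + δr²) = √(676 + 0.00423) = 26.0, so δu/u = 0.0464.
Q is then a monomial in u, y, d:
δQ/Q = √((δu/u)² + (-2·δy/y)² + (2·δd/d)²) = √(0.00215 + 0.0163 + 0.0242) = 0.206

20.6%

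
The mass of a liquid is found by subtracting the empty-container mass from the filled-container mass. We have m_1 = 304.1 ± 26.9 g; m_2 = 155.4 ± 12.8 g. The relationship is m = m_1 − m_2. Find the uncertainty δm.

m is a linear combination, so absolute uncertainties add in quadrature:
  (δm_1)² = 724;  (δm_2)² = 164
δm = √(887) = 29.8 g

29.8 g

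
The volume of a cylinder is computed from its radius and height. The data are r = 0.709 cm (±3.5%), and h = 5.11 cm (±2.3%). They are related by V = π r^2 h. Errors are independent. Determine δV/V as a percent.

7.37%

V is a product of powers, so relative uncertainties combine in quadrature:
  (2·δr/r)² = (2×0.0350)² = 0.00490;  (1·δh/h)² = (1×0.0230)² = 0.000529
δV/V = √(0.00543) = 0.0737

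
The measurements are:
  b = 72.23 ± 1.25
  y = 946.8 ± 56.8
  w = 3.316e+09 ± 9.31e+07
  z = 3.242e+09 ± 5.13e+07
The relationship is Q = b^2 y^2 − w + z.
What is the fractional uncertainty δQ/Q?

Let p = b^2·y^2 = 4.677e+09. δp/p = √((2·δb/b)² + (2·δy/y)²) = √(0.00120 + 0.0144) = 0.125, so δp = 5.84e+08.
Q = p − w + z: δQ = √(δp² + δw² + δz²) = √(3.41e+17 + 8.67e+15 + 2.63e+15) = 5.94e+08
Q = 4.603e+09, so δQ/Q = 5.94e+08/4.603e+09 = 0.129.

0.129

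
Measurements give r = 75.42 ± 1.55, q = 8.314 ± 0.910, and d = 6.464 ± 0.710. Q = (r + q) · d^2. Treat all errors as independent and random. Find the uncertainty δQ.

772

Let u = r + q = 83.73. δu = √(δr² + δq²) = √(2.40 + 0.828) = 1.80, so δu/u = 0.0215.
Q is then a monomial in u, d:
δQ/Q = √((δu/u)² + (2·δd/d)²) = √(0.000461 + 0.0483) = 0.221
Q = 3499, so δQ = 0.221 × 3499 = 772.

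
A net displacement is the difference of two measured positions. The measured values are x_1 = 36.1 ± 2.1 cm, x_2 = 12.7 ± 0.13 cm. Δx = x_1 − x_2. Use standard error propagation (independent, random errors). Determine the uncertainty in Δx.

2.10 cm

Δx is a linear combination, so absolute uncertainties add in quadrature:
  (δx_1)² = 4.41;  (δx_2)² = 0.0169
δΔx = √(4.43) = 2.10 cm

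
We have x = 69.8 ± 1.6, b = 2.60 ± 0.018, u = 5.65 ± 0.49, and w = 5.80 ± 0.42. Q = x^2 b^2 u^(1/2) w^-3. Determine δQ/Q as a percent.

22.7%

Products/powers → add relative errors in quadrature, weighted by exponent:
  (2·δx/x)² = (2×0.0229)² = 0.00210;  (2·δb/b)² = (2×0.00692)² = 0.000192;  (½·δu/u)² = (0.5×0.0867)² = 0.00188;  (-3·δw/w)² = (-3×0.0724)² = 0.0472
δQ/Q = √(0.0514) = 0.227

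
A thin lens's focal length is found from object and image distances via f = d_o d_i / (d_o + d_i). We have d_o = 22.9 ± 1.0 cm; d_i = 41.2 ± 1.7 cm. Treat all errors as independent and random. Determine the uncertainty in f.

∂f/∂d_o = (d_i/(d_o+d_i))² = 0.413;  ∂f/∂d_i = (d_o/(d_o+d_i))² = 0.128
δf = √((∂f/∂d_o · δd_o)² + (∂f/∂d_i · δd_i)²) = √(0.171 + 0.0471) = 0.467 cm

0.467 cm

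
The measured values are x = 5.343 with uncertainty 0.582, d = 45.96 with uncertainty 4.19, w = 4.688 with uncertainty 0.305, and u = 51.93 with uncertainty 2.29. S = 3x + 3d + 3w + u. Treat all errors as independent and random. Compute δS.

Sums and differences: (δS)² = Σ (cᵢ δxᵢ)².
  (3·δx)² = 3.05;  (3·δd)² = 158;  (3·δw)² = 0.837;  (δu)² = 5.24
δS = √(167) = 12.9

12.9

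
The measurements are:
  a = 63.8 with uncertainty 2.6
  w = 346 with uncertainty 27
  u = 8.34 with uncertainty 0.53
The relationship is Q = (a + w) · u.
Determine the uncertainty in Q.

314

Let h = a + w = 410. δh = √(δa² + δw²) = √(6.76 + 729) = 27.1, so δh/h = 0.0662.
Q is then a monomial in h, u:
δQ/Q = √((δh/h)² + (1·δu/u)²) = √(0.00438 + 0.00404) = 0.0918
Q = 3420, so δQ = 0.0918 × 3420 = 314.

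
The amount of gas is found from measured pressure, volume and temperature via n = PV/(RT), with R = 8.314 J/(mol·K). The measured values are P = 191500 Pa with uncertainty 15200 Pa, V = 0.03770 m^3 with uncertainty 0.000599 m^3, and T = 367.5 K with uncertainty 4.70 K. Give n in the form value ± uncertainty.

2.363 ± 0.194 mol

Relative error in a monomial: (δn/n)² = Σ (nᵢ · δxᵢ/xᵢ)².
  (1·δP/P)² = (1×0.0794)² = 0.00630;  (1·δV/V)² = (1×0.0159)² = 0.000252;  (-1·δT/T)² = (-1×0.0128)² = 0.000164
δn/n = √(0.00672) = 0.0820
n = 2.363 mol, so δn = 0.0820 × 2.363 = 0.194 mol.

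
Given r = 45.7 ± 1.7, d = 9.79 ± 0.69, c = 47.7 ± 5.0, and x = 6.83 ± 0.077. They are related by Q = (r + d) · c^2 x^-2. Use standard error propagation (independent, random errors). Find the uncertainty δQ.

Let u = r + d = 55.5. δu = √(δr² + δd²) = √(2.89 + 0.476) = 1.83, so δu/u = 0.0331.
Q is then a monomial in u, c, x:
δQ/Q = √((δu/u)² + (2·δc/c)² + (-2·δx/x)²) = √(0.00109 + 0.0440 + 0.000508) = 0.213
Q = 2710, so δQ = 0.213 × 2710 = 578.

578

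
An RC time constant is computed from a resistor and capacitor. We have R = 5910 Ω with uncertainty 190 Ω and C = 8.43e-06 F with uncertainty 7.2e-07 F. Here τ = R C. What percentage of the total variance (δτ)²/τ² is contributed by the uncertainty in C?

(δτ/τ)² = (1·δR/R)² + (1·δC/C)²
  R term: (1×0.0321)² = 0.00103
  C term: (1×0.0854)² = 0.00729
Total = 0.00833. Share from C = 0.00729/0.00833 = 0.876.

87.6%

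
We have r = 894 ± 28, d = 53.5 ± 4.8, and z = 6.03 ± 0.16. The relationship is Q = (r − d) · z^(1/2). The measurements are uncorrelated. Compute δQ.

Let u = r − d = 840. δu = √(δr² + δd²) = √(784 + 23.0) = 28.4, so δu/u = 0.0338.
Q is then a monomial in u, z:
δQ/Q = √((δu/u)² + (½·δz/z)²) = √(0.00114 + 0.000176) = 0.0363
Q = 2060, so δQ = 0.0363 × 2060 = 74.9.

74.9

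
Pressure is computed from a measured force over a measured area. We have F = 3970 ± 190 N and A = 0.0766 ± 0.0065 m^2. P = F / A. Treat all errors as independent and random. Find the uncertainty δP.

5050 Pa

P is a product of powers, so relative uncertainties combine in quadrature:
  (1·δF/F)² = (1×0.0479)² = 0.00229;  (-1·δA/A)² = (-1×0.0849)² = 0.00720
δP/P = √(0.00949) = 0.0974
P = 51800 Pa, so δP = 0.0974 × 51800 = 5050 Pa.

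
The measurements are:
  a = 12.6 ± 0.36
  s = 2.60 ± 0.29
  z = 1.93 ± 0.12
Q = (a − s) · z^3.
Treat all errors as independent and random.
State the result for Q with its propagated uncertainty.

Let u = a − s = 10.0. δu = √(δa² + δs²) = √(0.130 + 0.0841) = 0.462, so δu/u = 0.0462.
Q is then a monomial in u, z:
δQ/Q = √((δu/u)² + (3·δz/z)²) = √(0.00214 + 0.0348) = 0.192
Q = 71.9, so δQ = 0.192 × 71.9 = 13.8.

71.9 ± 13.8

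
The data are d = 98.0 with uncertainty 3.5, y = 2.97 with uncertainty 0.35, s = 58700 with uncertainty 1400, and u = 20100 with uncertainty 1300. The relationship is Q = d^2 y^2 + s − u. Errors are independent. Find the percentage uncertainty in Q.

17.0%

Let p = d^2·y^2 = 84700. δp/p = √((2·δd/d)² + (2·δy/y)²) = √(0.00510 + 0.0555) = 0.246, so δp = 20900.
Q = p + s − u: δQ = √(δp² + δs² + δu²) = √(4.35e+08 + 1.96e+06 + 1.69e+06) = 21000
Q = 1.23e+05, so δQ/Q = 21000/1.23e+05 = 0.170.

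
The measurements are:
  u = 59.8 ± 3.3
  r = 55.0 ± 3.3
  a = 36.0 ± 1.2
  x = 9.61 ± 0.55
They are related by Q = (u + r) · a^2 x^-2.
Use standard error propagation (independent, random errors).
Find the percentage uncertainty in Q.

Let w = u + r = 115. δw = √(δu² + δr²) = √(10.9 + 10.9) = 4.67, so δw/w = 0.0407.
Q is then a monomial in w, a, x:
δQ/Q = √((δw/w)² + (2·δa/a)² + (-2·δx/x)²) = √(0.00165 + 0.00444 + 0.0131) = 0.139

13.9%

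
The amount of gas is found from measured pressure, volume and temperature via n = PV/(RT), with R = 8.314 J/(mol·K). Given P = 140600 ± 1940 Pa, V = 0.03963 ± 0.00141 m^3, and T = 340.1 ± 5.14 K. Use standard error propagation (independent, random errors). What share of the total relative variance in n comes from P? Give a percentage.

11.3%

(δn/n)² = (1·δP/P)² + (1·δV/V)² + (-1·δT/T)²
  P term: (1×0.0138)² = 0.000190
  V term: (1×0.0356)² = 0.00127
  T term: (-1×0.0151)² = 0.000228
Total = 0.00168. Share from P = 0.000190/0.00168 = 0.113.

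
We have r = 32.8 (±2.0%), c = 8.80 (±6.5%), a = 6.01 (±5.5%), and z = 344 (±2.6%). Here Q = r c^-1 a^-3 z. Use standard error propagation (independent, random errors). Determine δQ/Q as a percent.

18.0%

Products/powers → add relative errors in quadrature, weighted by exponent:
  (1·δr/r)² = (1×0.0200)² = 0.000400;  (-1·δc/c)² = (-1×0.0650)² = 0.00423;  (-3·δa/a)² = (-3×0.0550)² = 0.0272;  (1·δz/z)² = (1×0.0260)² = 0.000676
δQ/Q = √(0.0325) = 0.180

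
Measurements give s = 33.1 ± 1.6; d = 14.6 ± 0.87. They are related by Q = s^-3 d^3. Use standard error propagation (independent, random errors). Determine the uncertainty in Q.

Each factor contributes (exponent × relative error)² to (δQ/Q)²:
  (-3·δs/s)² = (-3×0.0483)² = 0.0210;  (3·δd/d)² = (3×0.0596)² = 0.0320
δQ/Q = √(0.0530) = 0.230
Q = 0.0858, so δQ = 0.230 × 0.0858 = 0.0198.

0.0198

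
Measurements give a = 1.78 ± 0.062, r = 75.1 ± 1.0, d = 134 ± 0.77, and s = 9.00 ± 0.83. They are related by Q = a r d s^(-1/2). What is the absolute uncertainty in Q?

Since Q is a product/quotient, work with relative uncertainties:
  (1·δa/a)² = (1×0.0348)² = 0.00121;  (1·δr/r)² = (1×0.0133)² = 0.000177;  (1·δd/d)² = (1×0.00575)² = 3.3e-05;  (−½·δs/s)² = (-0.5×0.0922)² = 0.00213
δQ/Q = √(0.00355) = 0.0596
Q = 5970, so δQ = 0.0596 × 5970 = 356.

356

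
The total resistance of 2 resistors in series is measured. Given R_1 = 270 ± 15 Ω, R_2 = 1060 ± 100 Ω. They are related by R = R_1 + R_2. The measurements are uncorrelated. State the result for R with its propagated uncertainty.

Sums and differences: (δR)² = Σ (cᵢ δxᵢ)².
  (δR_1)² = 225;  (δR_2)² = 10000
δR = √(10200) = 101 Ω
R = 1330 Ω.

1330 ± 101 Ω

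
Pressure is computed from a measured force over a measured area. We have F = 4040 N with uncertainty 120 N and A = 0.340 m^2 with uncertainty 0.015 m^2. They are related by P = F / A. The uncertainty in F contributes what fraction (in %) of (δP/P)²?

(δP/P)² = (1·δF/F)² + (-1·δA/A)²
  F term: (1×0.0297)² = 0.000882
  A term: (-1×0.0441)² = 0.00195
Total = 0.00283. Share from F = 0.000882/0.00283 = 0.312.

31.2%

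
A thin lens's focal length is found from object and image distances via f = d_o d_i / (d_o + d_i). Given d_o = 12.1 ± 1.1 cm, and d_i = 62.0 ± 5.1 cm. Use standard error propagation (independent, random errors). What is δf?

0.782 cm

∂f/∂d_o = (d_i/(d_o+d_i))² = 0.700;  ∂f/∂d_i = (d_o/(d_o+d_i))² = 0.0267
δf = √((∂f/∂d_o · δd_o)² + (∂f/∂d_i · δd_i)²) = √(0.593 + 0.0185) = 0.782 cm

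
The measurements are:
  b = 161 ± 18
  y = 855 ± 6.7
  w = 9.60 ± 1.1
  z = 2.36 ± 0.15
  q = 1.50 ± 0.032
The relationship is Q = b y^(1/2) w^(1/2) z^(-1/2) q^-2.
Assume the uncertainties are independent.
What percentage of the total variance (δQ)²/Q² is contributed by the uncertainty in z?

(δQ/Q)² = (1·δb/b)² + (½·δy/y)² + (½·δw/w)² + (−½·δz/z)² + (-2·δq/q)²
  b term: (1×0.112)² = 0.0125
  y term: (0.5×0.00784)² = 1.54e-05
  w term: (0.5×0.115)² = 0.00328
  z term: (-0.5×0.0636)² = 0.00101
  q term: (-2×0.0213)² = 0.00182
Total = 0.0186. Share from z = 0.00101/0.0186 = 0.0542.

5.42%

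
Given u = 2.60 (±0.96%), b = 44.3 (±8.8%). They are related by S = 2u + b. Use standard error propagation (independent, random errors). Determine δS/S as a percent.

Sums and differences: (δS)² = Σ (cᵢ δxᵢ)².
  (2·δu)² = 0.00249;  (δb)² = 15.2
δS = √(15.2) = 3.90
S = 49.5, so δS/S = 3.90/49.5 = 0.0788.

7.88%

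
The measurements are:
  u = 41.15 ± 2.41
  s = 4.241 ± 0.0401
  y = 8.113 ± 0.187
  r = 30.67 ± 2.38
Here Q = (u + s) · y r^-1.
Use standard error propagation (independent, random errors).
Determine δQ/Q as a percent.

9.68%

Let w = u + s = 45.39. δw = √(δu² + δs²) = √(5.81 + 0.00161) = 2.41, so δw/w = 0.0531.
Q is then a monomial in w, y, r:
δQ/Q = √((δw/w)² + (1·δy/y)² + (-1·δr/r)²) = √(0.00282 + 0.000531 + 0.00602) = 0.0968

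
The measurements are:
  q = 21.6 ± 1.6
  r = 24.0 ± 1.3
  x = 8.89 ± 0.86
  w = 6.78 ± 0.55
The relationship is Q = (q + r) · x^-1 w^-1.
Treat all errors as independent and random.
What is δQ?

Let u = q + r = 45.6. δu = √(δq² + δr²) = √(2.56 + 1.69) = 2.06, so δu/u = 0.0452.
Q is then a monomial in u, x, w:
δQ/Q = √((δu/u)² + (-1·δx/x)² + (-1·δw/w)²) = √(0.00204 + 0.00936 + 0.00658) = 0.134
Q = 0.757, so δQ = 0.134 × 0.757 = 0.101.

0.101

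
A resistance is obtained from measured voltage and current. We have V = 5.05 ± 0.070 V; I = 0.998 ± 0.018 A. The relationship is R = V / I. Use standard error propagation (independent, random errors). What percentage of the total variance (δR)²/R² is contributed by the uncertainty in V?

(δR/R)² = (1·δV/V)² + (-1·δI/I)²
  V term: (1×0.0139)² = 0.000192
  I term: (-1×0.0180)² = 0.000325
Total = 0.000517. Share from V = 0.000192/0.000517 = 0.371.

37.1%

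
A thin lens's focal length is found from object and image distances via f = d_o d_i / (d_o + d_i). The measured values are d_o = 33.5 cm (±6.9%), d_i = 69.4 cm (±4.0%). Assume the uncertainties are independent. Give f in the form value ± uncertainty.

∂f/∂d_o = (d_i/(d_o+d_i))² = 0.455;  ∂f/∂d_i = (d_o/(d_o+d_i))² = 0.106
δf = √((∂f/∂d_o · δd_o)² + (∂f/∂d_i · δd_i)²) = √(1.11 + 0.0866) = 1.09 cm
f = 22.6 cm.

22.6 ± 1.09 cm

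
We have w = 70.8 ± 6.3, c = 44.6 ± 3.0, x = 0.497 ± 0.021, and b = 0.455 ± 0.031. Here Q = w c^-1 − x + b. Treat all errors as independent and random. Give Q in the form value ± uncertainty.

Let p = w·c^-1 = 1.59. δp/p = √((1·δw/w)² + (-1·δc/c)²) = √(0.00792 + 0.00452) = 0.112, so δp = 0.177.
Q = p − x + b: δQ = √(δp² + δx² + δb²) = √(0.0314 + 0.000441 + 0.000961) = 0.181
Q = 1.55.

1.55 ± 0.181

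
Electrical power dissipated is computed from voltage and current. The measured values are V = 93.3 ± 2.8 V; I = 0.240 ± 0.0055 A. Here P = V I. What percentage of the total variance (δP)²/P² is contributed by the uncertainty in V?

(δP/P)² = (1·δV/V)² + (1·δI/I)²
  V term: (1×0.0300)² = 0.000901
  I term: (1×0.0229)² = 0.000525
Total = 0.00143. Share from V = 0.000901/0.00143 = 0.632.

63.2%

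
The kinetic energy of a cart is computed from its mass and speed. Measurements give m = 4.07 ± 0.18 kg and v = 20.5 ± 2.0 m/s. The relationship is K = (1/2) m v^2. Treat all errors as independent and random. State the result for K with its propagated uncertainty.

855 ± 171 J

Each factor contributes (exponent × relative error)² to (δK/K)²:
  (1·δm/m)² = (1×0.0442)² = 0.00196;  (2·δv/v)² = (2×0.0976)² = 0.0381
δK/K = √(0.0400) = 0.200
K = 855 J, so δK = 0.200 × 855 = 171 J.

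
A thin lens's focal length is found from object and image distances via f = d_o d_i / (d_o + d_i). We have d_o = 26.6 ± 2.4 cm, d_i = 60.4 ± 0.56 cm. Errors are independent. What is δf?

1.16 cm

∂f/∂d_o = (d_i/(d_o+d_i))² = 0.482;  ∂f/∂d_i = (d_o/(d_o+d_i))² = 0.0935
δf = √((∂f/∂d_o · δd_o)² + (∂f/∂d_i · δd_i)²) = √(1.34 + 0.00274) = 1.16 cm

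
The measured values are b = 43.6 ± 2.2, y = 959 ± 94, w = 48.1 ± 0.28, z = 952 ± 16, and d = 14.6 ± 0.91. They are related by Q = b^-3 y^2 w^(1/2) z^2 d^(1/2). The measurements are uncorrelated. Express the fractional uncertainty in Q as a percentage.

25.2%

Products/powers → add relative errors in quadrature, weighted by exponent:
  (-3·δb/b)² = (-3×0.0505)² = 0.0229;  (2·δy/y)² = (2×0.0980)² = 0.0384;  (½·δw/w)² = (0.5×0.00582)² = 8.47e-06;  (2·δz/z)² = (2×0.0168)² = 0.00113;  (½·δd/d)² = (0.5×0.0623)² = 0.000971
δQ/Q = √(0.0635) = 0.252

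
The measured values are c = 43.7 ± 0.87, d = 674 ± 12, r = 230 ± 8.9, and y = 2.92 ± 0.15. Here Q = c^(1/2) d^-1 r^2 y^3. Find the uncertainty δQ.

2240

Since Q is a product/quotient, work with relative uncertainties:
  (½·δc/c)² = (0.5×0.0199)² = 9.91e-05;  (-1·δd/d)² = (-1×0.0178)² = 0.000317;  (2·δr/r)² = (2×0.0387)² = 0.00599;  (3·δy/y)² = (3×0.0514)² = 0.0237
δQ/Q = √(0.0302) = 0.174
Q = 12900, so δQ = 0.174 × 12900 = 2240.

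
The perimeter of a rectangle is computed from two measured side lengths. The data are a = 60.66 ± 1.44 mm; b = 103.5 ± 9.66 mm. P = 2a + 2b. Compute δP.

Absolute uncertainties add in quadrature for a linear combination:
  (2·δa)² = 8.29;  (2·δb)² = 373
δP = √(382) = 19.5 mm

19.5 mm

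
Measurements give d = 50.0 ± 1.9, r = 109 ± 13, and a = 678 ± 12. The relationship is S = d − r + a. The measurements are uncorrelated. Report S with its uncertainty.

619 ± 17.8

For a sum/difference, combine absolute errors in quadrature:
  (δd)² = 3.61;  (δr)² = 169;  (δa)² = 144
δS = √(317) = 17.8
S = 619.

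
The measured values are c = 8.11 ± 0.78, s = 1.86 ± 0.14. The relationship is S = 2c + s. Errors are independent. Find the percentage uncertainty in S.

8.66%

Sums and differences: (δS)² = Σ (cᵢ δxᵢ)².
  (2·δc)² = 2.43;  (δs)² = 0.0196
δS = √(2.45) = 1.57
S = 18.1, so δS/S = 1.57/18.1 = 0.0866.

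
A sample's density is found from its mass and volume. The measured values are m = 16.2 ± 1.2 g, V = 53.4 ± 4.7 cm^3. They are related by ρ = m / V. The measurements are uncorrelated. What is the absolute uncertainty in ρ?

Each factor contributes (exponent × relative error)² to (δρ/ρ)²:
  (1·δm/m)² = (1×0.0741)² = 0.00549;  (-1·δV/V)² = (-1×0.0880)² = 0.00775
δρ/ρ = √(0.0132) = 0.115
ρ = 0.303 g/cm^3, so δρ = 0.115 × 0.303 = 0.0349 g/cm^3.

0.0349 g/cm^3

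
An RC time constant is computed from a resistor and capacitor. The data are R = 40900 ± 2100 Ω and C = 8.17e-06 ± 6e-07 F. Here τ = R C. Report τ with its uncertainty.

0.334 ± 0.0299 s

τ is a product of powers, so relative uncertainties combine in quadrature:
  (1·δR/R)² = (1×0.0513)² = 0.00264;  (1·δC/C)² = (1×0.0734)² = 0.00539
δτ/τ = √(0.00803) = 0.0896
τ = 0.334 s, so δτ = 0.0896 × 0.334 = 0.0299 s.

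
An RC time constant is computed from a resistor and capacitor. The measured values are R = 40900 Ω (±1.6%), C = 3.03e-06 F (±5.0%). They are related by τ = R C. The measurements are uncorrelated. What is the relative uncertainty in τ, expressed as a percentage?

Products/powers → add relative errors in quadrature, weighted by exponent:
  (1·δR/R)² = (1×0.0160)² = 0.000256;  (1·δC/C)² = (1×0.0500)² = 0.00250
δτ/τ = √(0.00276) = 0.0525

5.25%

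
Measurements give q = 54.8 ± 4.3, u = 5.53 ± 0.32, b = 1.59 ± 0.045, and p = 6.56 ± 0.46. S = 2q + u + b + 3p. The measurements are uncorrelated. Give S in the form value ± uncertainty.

For a sum/difference, combine absolute errors in quadrature:
  (2·δq)² = 74.0;  (δu)² = 0.102;  (δb)² = 0.00202;  (3·δp)² = 1.90
δS = √(76.0) = 8.72
S = 136.

136 ± 8.72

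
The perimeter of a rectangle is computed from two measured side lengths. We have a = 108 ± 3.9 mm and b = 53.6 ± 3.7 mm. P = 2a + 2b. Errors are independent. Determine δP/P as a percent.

3.33%

Each term contributes (cᵢ δxᵢ)² to (δP)²:
  (2·δa)² = 60.8;  (2·δb)² = 54.8
δP = √(116) = 10.8 mm
P = 323 mm, so δP/P = 10.8/323 = 0.0333.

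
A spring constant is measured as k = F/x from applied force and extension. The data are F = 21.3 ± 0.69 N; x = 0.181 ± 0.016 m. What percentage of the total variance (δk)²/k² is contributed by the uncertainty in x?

(δk/k)² = (1·δF/F)² + (-1·δx/x)²
  F term: (1×0.0324)² = 0.00105
  x term: (-1×0.0884)² = 0.00781
Total = 0.00886. Share from x = 0.00781/0.00886 = 0.882.

88.2%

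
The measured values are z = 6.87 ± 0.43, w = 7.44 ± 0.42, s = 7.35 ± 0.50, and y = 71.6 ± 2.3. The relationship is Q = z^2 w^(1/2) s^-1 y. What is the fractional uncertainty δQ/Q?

0.149

Products/powers → add relative errors in quadrature, weighted by exponent:
  (2·δz/z)² = (2×0.0626)² = 0.0157;  (½·δw/w)² = (0.5×0.0565)² = 0.000797;  (-1·δs/s)² = (-1×0.0680)² = 0.00463;  (1·δy/y)² = (1×0.0321)² = 0.00103
δQ/Q = √(0.0221) = 0.149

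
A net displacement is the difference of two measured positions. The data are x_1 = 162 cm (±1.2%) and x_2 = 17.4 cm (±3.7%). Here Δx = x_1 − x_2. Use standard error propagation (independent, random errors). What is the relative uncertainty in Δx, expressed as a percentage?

Absolute uncertainties add in quadrature for a linear combination:
  (δx_1)² = 3.78;  (δx_2)² = 0.414
δΔx = √(4.19) = 2.05 cm
Δx = 145 cm, so δΔx/Δx = 2.05/145 = 0.0142.

1.42%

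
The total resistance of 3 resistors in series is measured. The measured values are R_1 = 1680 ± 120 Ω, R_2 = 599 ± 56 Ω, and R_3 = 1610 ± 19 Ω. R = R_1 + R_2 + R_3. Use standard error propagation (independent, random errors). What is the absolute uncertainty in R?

Sums and differences: (δR)² = Σ (cᵢ δxᵢ)².
  (δR_1)² = 14400;  (δR_2)² = 3140;  (δR_3)² = 361
δR = √(17900) = 134 Ω

134 Ω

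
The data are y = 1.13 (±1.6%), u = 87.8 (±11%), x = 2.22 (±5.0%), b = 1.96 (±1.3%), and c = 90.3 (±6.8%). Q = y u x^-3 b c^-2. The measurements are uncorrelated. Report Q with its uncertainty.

Relative error in a monomial: (δQ/Q)² = Σ (nᵢ · δxᵢ/xᵢ)².
  (1·δy/y)² = (1×0.0160)² = 0.000256;  (1·δu/u)² = (1×0.110)² = 0.0121;  (-3·δx/x)² = (-3×0.0500)² = 0.0225;  (1·δb/b)² = (1×0.0130)² = 0.000169;  (-2·δc/c)² = (-2×0.0680)² = 0.0185
δQ/Q = √(0.0535) = 0.231
Q = 0.00218, so δQ = 0.231 × 0.00218 = 0.000504.

0.00218 ± 0.000504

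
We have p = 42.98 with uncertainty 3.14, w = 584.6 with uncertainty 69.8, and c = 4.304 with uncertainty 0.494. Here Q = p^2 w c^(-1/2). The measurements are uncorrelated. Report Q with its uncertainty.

Relative error in a monomial: (δQ/Q)² = Σ (nᵢ · δxᵢ/xᵢ)².
  (2·δp/p)² = (2×0.0731)² = 0.0213;  (1·δw/w)² = (1×0.119)² = 0.0143;  (−½·δc/c)² = (-0.5×0.115)² = 0.00329
δQ/Q = √(0.0389) = 0.197
Q = 520500, so δQ = 0.197 × 520500 = 1.03e+05.

(5.205 ± 1.03) × 10^5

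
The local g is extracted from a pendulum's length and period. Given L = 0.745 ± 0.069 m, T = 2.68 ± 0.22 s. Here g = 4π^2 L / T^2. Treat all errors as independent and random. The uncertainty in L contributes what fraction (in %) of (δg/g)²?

(δg/g)² = (1·δL/L)² + (-2·δT/T)²
  L term: (1×0.0926)² = 0.00858
  T term: (-2×0.0821)² = 0.0270
Total = 0.0355. Share from L = 0.00858/0.0355 = 0.241.

24.1%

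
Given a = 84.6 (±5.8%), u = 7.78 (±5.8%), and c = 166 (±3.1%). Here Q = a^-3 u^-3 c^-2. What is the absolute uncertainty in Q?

3.23e-14

Products/powers → add relative errors in quadrature, weighted by exponent:
  (-3·δa/a)² = (-3×0.0580)² = 0.0303;  (-3·δu/u)² = (-3×0.0580)² = 0.0303;  (-2·δc/c)² = (-2×0.0310)² = 0.00384
δQ/Q = √(0.0644) = 0.254
Q = 1.27e-13, so δQ = 0.254 × 1.27e-13 = 3.23e-14.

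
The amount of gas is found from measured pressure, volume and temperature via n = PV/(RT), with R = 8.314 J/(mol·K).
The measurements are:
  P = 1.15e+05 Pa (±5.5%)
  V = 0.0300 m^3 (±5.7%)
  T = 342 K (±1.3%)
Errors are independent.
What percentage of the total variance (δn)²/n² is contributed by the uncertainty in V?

(δn/n)² = (1·δP/P)² + (1·δV/V)² + (-1·δT/T)²
  P term: (1×0.0550)² = 0.00302
  V term: (1×0.0570)² = 0.00325
  T term: (-1×0.0130)² = 0.000169
Total = 0.00644. Share from V = 0.00325/0.00644 = 0.504.

50.4%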